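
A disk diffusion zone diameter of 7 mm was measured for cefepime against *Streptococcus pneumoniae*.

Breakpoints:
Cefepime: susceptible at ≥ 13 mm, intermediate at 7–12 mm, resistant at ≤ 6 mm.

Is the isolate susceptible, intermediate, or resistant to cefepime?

I

Cefepime: 7 mm is in 7–12 mm — I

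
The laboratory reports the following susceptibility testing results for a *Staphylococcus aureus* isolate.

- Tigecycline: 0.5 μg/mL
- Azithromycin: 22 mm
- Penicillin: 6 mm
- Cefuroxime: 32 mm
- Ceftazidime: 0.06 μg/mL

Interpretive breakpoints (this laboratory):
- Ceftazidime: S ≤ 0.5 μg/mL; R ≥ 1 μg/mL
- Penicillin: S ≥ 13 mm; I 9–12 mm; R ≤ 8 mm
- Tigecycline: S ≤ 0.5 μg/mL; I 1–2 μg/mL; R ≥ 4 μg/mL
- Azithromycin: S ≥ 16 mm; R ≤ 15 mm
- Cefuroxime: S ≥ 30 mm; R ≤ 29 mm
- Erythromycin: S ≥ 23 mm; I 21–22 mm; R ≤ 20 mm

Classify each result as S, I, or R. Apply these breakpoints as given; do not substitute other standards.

S, S, R, S, S

Tigecycline 0.5 μg/mL: ≤ 0.5 μg/mL — S
Azithromycin 22 mm: ≥ 16 mm — susceptible
Penicillin: 6 mm is ≤ 8 mm → Resistant
Cefuroxime (32 mm) ≥ 30 mm ⇒ Susceptible
Ceftazidime: 0.06 μg/mL is ≤ 0.5 μg/mL → susceptible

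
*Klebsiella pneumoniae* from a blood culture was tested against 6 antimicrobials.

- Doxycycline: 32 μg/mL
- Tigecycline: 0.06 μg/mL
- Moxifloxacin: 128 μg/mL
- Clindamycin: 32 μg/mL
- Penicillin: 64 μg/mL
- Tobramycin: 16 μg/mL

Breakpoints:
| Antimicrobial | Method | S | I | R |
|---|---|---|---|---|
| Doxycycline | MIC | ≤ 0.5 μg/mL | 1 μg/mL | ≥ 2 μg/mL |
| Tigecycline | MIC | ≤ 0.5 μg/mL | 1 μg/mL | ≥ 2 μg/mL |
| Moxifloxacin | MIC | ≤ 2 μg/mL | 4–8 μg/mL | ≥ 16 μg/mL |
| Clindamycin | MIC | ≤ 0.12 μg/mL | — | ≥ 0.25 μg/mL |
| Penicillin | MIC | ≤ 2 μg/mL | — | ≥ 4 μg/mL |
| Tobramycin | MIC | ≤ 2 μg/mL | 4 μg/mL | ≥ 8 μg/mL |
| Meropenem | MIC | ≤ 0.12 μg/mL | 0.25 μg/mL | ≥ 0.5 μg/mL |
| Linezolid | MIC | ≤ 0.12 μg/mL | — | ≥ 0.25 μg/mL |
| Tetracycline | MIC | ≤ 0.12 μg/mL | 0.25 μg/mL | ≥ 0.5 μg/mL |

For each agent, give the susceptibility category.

Doxycycline 32 μg/mL: ≥ 2 μg/mL → resistant
Tigecycline: 0.06 μg/mL is ≤ 0.5 μg/mL — Susceptible
Moxifloxacin: 128 μg/mL is ≥ 16 μg/mL ⇒ Resistant
Clindamycin: 32 μg/mL is ≥ 0.25 μg/mL → Resistant
Penicillin (64 μg/mL) ≥ 4 μg/mL ⇒ Resistant
Tobramycin: 16 μg/mL is ≥ 8 μg/mL → R

R, S, R, R, R, R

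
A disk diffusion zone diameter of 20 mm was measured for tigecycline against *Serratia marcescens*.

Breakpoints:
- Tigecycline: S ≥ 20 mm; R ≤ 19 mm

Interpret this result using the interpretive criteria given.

Tigecycline: 20 mm is ≥ 20 mm — Susceptible

S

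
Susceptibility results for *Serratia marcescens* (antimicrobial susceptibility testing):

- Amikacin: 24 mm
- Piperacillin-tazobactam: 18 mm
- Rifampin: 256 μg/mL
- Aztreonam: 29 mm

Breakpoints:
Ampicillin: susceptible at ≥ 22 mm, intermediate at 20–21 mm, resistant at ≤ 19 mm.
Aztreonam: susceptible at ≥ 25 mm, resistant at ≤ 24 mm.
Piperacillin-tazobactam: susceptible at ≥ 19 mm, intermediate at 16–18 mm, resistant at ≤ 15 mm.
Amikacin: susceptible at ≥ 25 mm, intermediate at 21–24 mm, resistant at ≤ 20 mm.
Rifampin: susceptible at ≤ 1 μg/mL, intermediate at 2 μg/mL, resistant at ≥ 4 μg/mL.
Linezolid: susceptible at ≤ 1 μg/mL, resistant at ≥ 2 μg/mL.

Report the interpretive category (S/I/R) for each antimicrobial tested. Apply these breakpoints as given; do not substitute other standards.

I, I, R, S

Amikacin: 24 mm is in 21–24 mm → I
Piperacillin-tazobactam (18 mm) in 16–18 mm → Intermediate
Rifampin: 256 μg/mL is ≥ 4 μg/mL → Resistant
Aztreonam 29 mm: ≥ 25 mm → susceptible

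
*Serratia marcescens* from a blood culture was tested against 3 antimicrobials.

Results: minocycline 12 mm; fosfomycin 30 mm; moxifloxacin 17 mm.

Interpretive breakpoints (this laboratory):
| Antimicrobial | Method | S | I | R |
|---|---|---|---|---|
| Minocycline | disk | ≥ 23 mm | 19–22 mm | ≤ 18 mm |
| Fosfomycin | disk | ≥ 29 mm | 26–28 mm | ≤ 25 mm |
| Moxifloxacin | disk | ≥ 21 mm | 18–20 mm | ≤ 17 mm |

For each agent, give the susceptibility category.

Minocycline (12 mm) ≤ 18 mm — resistant
Fosfomycin (30 mm) ≥ 29 mm ⇒ susceptible
Moxifloxacin 17 mm: ≤ 17 mm → R

R, S, R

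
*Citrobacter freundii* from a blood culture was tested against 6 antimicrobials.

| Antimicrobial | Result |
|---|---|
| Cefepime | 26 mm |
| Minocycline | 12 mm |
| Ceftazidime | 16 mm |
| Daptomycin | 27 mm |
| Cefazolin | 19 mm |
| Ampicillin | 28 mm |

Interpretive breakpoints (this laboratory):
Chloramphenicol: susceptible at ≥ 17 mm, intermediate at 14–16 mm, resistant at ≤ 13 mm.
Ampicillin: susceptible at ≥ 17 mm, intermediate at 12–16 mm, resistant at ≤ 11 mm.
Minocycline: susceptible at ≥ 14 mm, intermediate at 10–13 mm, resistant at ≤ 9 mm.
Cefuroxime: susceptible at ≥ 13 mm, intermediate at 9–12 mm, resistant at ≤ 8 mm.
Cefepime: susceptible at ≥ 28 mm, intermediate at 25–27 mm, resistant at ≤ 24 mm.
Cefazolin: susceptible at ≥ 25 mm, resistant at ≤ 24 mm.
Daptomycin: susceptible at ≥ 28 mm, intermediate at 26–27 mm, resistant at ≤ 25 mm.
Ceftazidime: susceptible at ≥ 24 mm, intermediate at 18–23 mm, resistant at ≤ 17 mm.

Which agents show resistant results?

ceftazidime, cefazolin

Cefepime 26 mm: in 25–27 mm → intermediate
Minocycline: 12 mm is in 10–13 mm → Intermediate
Ceftazidime 16 mm: ≤ 17 mm ⇒ R
Daptomycin (27 mm) in 26–27 mm → intermediate
Cefazolin 19 mm: ≤ 24 mm — Resistant
Ampicillin (28 mm) ≥ 17 mm ⇒ susceptible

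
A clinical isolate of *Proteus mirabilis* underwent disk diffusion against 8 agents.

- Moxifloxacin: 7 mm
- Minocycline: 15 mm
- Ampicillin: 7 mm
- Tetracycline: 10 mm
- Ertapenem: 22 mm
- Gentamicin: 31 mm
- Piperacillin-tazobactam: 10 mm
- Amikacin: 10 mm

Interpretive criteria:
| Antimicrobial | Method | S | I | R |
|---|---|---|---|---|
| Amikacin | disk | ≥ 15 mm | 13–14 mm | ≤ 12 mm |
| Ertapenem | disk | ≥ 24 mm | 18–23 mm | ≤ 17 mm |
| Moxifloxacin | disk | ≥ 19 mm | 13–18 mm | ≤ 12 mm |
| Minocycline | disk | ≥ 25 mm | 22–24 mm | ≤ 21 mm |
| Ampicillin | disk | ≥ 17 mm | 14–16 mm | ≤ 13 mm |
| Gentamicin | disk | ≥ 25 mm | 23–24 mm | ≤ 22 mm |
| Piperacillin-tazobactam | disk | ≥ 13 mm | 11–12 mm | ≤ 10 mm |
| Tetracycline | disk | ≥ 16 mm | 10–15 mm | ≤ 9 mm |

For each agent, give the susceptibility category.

Moxifloxacin: 7 mm is ≤ 12 mm → Resistant
Minocycline 15 mm: ≤ 21 mm ⇒ resistant
Ampicillin 7 mm: ≤ 13 mm → R
Tetracycline: 10 mm is in 10–15 mm ⇒ intermediate
Ertapenem: 22 mm is in 18–23 mm → Intermediate
Gentamicin (31 mm) ≥ 25 mm ⇒ susceptible
Piperacillin-tazobactam: 10 mm is ≤ 10 mm → resistant
Amikacin 10 mm: ≤ 12 mm ⇒ R

R, R, R, I, I, S, R, R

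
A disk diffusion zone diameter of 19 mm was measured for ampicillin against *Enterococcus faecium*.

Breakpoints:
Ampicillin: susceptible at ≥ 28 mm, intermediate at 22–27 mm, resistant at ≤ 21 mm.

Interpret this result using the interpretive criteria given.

R

Ampicillin (19 mm) ≤ 21 mm → R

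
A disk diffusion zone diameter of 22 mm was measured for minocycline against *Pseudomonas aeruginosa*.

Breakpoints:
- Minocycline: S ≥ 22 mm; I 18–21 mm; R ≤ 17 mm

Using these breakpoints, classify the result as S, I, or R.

Minocycline: 22 mm is ≥ 22 mm → S

Susceptible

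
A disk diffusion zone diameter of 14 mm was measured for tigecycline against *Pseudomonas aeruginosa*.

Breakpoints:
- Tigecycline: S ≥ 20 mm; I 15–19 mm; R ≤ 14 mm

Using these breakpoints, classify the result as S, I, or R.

Tigecycline 14 mm: ≤ 14 mm → Resistant

R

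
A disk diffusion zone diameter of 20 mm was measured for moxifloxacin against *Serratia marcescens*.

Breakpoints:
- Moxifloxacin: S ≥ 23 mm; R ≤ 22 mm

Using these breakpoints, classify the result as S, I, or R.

R

Moxifloxacin 20 mm: ≤ 22 mm — Resistant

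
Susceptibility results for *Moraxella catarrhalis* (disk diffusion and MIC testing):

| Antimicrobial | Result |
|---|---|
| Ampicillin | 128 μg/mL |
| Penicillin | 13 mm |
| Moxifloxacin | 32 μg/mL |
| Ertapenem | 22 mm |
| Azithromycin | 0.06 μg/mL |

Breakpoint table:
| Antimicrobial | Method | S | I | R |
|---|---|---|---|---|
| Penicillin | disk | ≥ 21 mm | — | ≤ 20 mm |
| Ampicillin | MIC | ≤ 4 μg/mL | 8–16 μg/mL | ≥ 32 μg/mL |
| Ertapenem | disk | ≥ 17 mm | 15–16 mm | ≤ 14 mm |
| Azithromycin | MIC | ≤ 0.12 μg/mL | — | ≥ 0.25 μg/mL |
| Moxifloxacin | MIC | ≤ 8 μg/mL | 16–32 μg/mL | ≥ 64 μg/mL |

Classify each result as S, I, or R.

Ampicillin: 128 μg/mL is ≥ 32 μg/mL — Resistant
Penicillin 13 mm: ≤ 20 mm → resistant
Moxifloxacin 32 μg/mL: in 16–32 μg/mL ⇒ Intermediate
Ertapenem 22 mm: ≥ 17 mm — Susceptible
Azithromycin: 0.06 μg/mL is ≤ 0.12 μg/mL ⇒ susceptible

R, R, I, S, S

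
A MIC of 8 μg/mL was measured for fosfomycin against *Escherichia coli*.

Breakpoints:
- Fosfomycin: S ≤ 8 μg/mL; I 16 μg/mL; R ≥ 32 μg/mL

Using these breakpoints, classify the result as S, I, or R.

Fosfomycin: 8 μg/mL is ≤ 8 μg/mL — S

Susceptible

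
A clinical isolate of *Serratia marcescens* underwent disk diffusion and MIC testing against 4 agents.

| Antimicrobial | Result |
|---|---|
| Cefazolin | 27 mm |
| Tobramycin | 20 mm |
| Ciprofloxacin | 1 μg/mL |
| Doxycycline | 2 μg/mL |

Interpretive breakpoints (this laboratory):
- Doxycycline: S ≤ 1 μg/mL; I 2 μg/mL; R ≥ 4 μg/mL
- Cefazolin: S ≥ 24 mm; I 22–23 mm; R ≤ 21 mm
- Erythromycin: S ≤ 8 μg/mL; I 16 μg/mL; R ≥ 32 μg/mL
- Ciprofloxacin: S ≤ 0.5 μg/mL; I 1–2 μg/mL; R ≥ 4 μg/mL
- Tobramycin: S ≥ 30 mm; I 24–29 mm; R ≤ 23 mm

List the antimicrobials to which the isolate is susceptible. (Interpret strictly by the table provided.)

Cefazolin 27 mm: ≥ 24 mm → S
Tobramycin 20 mm: ≤ 23 mm → resistant
Ciprofloxacin 1 μg/mL: in 1–2 μg/mL — I
Doxycycline (2 μg/mL) = 2 μg/mL → I

cefazolin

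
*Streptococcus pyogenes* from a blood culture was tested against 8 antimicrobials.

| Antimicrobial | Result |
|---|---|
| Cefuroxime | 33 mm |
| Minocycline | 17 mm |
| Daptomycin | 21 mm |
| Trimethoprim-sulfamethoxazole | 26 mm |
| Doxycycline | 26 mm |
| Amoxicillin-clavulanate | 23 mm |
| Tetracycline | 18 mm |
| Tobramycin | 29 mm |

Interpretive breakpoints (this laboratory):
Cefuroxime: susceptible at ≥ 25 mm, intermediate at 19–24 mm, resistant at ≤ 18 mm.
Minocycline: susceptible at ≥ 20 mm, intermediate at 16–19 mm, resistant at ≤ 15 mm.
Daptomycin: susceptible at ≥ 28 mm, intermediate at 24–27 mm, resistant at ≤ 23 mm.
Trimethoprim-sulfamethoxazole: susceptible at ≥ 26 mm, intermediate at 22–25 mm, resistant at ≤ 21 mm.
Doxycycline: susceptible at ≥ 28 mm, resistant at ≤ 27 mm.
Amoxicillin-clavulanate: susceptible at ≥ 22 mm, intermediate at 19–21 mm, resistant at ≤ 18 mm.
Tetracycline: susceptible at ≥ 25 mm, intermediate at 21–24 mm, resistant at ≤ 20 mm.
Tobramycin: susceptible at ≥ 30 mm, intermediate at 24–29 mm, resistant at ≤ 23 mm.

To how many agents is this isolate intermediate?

Cefuroxime (33 mm) ≥ 25 mm ⇒ Susceptible
Minocycline (17 mm) in 16–19 mm — intermediate
Daptomycin (21 mm) ≤ 23 mm ⇒ Resistant
Trimethoprim-sulfamethoxazole: 26 mm is ≥ 26 mm → Susceptible
Doxycycline: 26 mm is ≤ 27 mm — R
Amoxicillin-clavulanate (23 mm) ≥ 22 mm — S
Tetracycline 18 mm: ≤ 20 mm — resistant
Tobramycin: 29 mm is in 24–29 mm → I
Intermediate: 2

2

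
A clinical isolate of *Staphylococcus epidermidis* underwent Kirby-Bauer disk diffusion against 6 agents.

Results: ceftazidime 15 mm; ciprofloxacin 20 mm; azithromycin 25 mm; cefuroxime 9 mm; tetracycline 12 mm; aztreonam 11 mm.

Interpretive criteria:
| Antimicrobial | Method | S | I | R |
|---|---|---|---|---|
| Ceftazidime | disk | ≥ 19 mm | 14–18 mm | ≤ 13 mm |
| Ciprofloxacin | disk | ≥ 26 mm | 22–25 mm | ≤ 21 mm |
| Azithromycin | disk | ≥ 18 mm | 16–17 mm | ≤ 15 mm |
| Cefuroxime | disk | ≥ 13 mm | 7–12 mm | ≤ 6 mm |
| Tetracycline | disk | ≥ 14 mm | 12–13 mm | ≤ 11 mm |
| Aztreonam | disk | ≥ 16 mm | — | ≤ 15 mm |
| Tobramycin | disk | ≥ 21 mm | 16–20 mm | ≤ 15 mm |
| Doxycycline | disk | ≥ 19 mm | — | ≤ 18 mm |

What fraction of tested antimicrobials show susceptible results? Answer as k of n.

1 of 6

Ceftazidime (15 mm) in 14–18 mm ⇒ Intermediate
Ciprofloxacin (20 mm) ≤ 21 mm ⇒ R
Azithromycin 25 mm: ≥ 18 mm ⇒ susceptible
Cefuroxime: 9 mm is in 7–12 mm → Intermediate
Tetracycline (12 mm) in 12–13 mm — intermediate
Aztreonam (11 mm) ≤ 15 mm — R
Susceptible: 1/6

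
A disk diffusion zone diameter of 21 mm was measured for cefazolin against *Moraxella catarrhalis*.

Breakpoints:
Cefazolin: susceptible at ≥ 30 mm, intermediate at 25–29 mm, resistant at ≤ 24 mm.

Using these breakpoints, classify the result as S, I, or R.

Cefazolin (21 mm) ≤ 24 mm ⇒ R

Resistant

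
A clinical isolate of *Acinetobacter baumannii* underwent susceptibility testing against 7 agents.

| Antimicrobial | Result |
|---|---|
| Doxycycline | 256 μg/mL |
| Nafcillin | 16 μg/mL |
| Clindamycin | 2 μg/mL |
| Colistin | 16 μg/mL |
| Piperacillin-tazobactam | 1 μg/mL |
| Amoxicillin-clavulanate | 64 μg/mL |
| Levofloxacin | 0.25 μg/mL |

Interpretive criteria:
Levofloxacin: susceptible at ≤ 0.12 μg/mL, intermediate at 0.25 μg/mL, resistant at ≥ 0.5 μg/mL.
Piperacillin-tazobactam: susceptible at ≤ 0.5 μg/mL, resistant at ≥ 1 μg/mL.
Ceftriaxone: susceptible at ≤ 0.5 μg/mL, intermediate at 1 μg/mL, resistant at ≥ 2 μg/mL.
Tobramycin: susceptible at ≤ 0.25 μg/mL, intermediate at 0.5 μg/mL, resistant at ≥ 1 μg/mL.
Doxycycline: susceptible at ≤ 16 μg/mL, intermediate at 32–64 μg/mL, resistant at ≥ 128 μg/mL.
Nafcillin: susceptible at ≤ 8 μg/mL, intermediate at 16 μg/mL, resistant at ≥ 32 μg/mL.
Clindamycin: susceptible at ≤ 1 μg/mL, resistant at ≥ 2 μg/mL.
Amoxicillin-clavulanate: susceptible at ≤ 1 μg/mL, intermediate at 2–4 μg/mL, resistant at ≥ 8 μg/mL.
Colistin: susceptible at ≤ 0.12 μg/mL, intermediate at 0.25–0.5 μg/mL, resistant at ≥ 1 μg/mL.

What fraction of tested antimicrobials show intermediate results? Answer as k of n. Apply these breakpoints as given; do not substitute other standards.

Doxycycline (256 μg/mL) ≥ 128 μg/mL → resistant
Nafcillin: 16 μg/mL is = 16 μg/mL → intermediate
Clindamycin: 2 μg/mL is ≥ 2 μg/mL — Resistant
Colistin 16 μg/mL: ≥ 1 μg/mL ⇒ Resistant
Piperacillin-tazobactam: 1 μg/mL is ≥ 1 μg/mL → resistant
Amoxicillin-clavulanate: 64 μg/mL is ≥ 8 μg/mL → Resistant
Levofloxacin (0.25 μg/mL) = 0.25 μg/mL → intermediate
Intermediate: 2/7

2 of 7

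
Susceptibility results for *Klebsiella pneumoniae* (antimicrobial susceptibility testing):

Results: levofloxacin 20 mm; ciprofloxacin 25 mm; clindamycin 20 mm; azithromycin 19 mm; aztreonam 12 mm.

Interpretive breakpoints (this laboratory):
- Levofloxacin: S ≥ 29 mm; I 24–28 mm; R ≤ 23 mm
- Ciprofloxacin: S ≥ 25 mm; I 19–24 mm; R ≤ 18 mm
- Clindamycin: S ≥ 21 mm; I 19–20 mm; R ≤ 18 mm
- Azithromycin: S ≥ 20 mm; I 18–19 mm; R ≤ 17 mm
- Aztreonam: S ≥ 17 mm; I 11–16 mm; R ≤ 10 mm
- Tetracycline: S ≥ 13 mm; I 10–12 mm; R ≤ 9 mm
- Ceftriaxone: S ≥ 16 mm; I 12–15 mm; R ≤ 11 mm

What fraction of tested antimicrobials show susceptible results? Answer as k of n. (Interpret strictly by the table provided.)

Levofloxacin (20 mm) ≤ 23 mm ⇒ R
Ciprofloxacin (25 mm) ≥ 25 mm ⇒ Susceptible
Clindamycin 20 mm: in 19–20 mm → I
Azithromycin: 19 mm is in 18–19 mm — Intermediate
Aztreonam: 12 mm is in 11–16 mm → I
Susceptible: 1/5

1 of 5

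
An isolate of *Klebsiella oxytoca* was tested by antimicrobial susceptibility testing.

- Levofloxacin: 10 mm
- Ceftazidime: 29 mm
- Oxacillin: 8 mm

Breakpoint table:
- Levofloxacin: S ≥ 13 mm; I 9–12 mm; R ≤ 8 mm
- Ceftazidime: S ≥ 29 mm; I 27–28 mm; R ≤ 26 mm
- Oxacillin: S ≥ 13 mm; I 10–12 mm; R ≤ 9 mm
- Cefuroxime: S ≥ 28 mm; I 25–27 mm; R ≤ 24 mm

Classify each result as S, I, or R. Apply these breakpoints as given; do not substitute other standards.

I, S, R

Levofloxacin (10 mm) in 9–12 mm — intermediate
Ceftazidime (29 mm) ≥ 29 mm — Susceptible
Oxacillin (8 mm) ≤ 9 mm — R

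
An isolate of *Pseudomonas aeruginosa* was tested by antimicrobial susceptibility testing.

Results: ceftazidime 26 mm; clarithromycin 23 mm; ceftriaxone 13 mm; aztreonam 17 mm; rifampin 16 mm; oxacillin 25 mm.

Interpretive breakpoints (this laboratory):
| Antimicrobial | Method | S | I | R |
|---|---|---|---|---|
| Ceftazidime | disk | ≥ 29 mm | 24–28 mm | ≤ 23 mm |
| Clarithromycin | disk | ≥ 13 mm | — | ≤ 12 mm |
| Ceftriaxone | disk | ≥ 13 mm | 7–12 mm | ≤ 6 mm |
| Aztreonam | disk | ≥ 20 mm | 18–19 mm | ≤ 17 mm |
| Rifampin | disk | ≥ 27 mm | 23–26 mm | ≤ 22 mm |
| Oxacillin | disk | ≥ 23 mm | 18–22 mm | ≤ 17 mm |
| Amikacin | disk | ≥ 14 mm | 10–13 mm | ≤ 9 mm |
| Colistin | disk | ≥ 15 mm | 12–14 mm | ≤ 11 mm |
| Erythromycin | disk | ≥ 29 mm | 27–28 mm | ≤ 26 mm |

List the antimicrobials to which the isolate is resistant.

Ceftazidime 26 mm: in 24–28 mm → intermediate
Clarithromycin: 23 mm is ≥ 13 mm — susceptible
Ceftriaxone (13 mm) ≥ 13 mm ⇒ Susceptible
Aztreonam 17 mm: ≤ 17 mm → resistant
Rifampin: 16 mm is ≤ 22 mm — Resistant
Oxacillin (25 mm) ≥ 23 mm — S

aztreonam, rifampin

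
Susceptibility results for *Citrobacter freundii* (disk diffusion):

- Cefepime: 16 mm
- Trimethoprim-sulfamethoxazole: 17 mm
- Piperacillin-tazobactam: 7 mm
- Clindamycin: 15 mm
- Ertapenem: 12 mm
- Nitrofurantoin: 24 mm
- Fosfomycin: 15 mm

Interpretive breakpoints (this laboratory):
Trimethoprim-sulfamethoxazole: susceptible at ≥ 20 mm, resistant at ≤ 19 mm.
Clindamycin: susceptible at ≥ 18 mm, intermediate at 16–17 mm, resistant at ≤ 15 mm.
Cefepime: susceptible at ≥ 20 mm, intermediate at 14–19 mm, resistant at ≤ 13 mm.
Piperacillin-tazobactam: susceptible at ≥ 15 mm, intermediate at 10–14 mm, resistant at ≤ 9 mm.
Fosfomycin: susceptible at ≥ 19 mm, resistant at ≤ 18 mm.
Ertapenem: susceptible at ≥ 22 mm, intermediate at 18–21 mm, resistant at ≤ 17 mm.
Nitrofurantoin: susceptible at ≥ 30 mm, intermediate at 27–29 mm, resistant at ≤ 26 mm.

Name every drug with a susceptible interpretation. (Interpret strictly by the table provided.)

Cefepime 16 mm: in 14–19 mm ⇒ intermediate
Trimethoprim-sulfamethoxazole (17 mm) ≤ 19 mm → R
Piperacillin-tazobactam: 7 mm is ≤ 9 mm — Resistant
Clindamycin: 15 mm is ≤ 15 mm → resistant
Ertapenem (12 mm) ≤ 17 mm → resistant
Nitrofurantoin 24 mm: ≤ 26 mm ⇒ R
Fosfomycin (15 mm) ≤ 18 mm — R

none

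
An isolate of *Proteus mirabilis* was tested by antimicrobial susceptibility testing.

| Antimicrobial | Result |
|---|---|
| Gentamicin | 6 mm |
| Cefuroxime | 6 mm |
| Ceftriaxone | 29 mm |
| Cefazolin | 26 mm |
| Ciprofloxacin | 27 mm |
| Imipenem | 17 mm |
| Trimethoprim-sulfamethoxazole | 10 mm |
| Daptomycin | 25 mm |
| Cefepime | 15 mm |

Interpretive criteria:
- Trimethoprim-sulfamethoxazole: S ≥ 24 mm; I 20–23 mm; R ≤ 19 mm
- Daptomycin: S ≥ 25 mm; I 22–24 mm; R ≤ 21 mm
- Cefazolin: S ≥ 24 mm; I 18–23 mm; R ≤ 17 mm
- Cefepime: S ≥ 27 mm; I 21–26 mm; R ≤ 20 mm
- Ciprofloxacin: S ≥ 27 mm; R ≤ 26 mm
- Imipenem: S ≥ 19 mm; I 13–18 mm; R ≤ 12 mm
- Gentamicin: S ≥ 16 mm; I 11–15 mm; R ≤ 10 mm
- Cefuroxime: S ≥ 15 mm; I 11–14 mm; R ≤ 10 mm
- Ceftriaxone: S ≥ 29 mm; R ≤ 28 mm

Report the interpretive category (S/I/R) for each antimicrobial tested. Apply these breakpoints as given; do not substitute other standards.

R, R, S, S, S, I, R, S, R

Gentamicin (6 mm) ≤ 10 mm → resistant
Cefuroxime: 6 mm is ≤ 10 mm → R
Ceftriaxone 29 mm: ≥ 29 mm ⇒ S
Cefazolin: 26 mm is ≥ 24 mm → susceptible
Ciprofloxacin 27 mm: ≥ 27 mm ⇒ susceptible
Imipenem 17 mm: in 13–18 mm ⇒ I
Trimethoprim-sulfamethoxazole (10 mm) ≤ 19 mm — Resistant
Daptomycin 25 mm: ≥ 25 mm — Susceptible
Cefepime: 15 mm is ≤ 20 mm ⇒ R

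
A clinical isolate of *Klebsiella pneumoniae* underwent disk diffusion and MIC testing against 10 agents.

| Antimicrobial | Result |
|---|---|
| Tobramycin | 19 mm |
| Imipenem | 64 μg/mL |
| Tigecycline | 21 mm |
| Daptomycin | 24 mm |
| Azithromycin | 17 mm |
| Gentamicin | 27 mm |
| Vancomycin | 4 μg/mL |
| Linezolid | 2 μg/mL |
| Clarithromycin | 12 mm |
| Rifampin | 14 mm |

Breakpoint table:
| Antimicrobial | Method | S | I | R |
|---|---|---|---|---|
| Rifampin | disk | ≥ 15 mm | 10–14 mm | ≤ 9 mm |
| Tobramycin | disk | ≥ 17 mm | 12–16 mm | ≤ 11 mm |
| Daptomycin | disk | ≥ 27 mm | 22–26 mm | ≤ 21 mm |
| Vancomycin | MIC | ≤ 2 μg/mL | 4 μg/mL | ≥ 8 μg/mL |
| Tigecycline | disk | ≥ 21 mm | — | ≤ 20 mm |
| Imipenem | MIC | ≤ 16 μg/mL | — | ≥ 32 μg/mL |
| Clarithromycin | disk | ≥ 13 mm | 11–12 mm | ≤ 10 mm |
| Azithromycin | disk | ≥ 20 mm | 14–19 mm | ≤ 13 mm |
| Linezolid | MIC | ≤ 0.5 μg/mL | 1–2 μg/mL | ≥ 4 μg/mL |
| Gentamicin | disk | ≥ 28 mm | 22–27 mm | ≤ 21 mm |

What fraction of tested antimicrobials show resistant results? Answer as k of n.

Tobramycin: 19 mm is ≥ 17 mm → susceptible
Imipenem 64 μg/mL: ≥ 32 μg/mL → resistant
Tigecycline: 21 mm is ≥ 21 mm → S
Daptomycin: 24 mm is in 22–26 mm → I
Azithromycin 17 mm: in 14–19 mm → intermediate
Gentamicin: 27 mm is in 22–27 mm → intermediate
Vancomycin: 4 μg/mL is = 4 μg/mL ⇒ Intermediate
Linezolid: 2 μg/mL is in 1–2 μg/mL ⇒ intermediate
Clarithromycin: 12 mm is in 11–12 mm → intermediate
Rifampin 14 mm: in 10–14 mm → I
Resistant: 1/10

1 of 10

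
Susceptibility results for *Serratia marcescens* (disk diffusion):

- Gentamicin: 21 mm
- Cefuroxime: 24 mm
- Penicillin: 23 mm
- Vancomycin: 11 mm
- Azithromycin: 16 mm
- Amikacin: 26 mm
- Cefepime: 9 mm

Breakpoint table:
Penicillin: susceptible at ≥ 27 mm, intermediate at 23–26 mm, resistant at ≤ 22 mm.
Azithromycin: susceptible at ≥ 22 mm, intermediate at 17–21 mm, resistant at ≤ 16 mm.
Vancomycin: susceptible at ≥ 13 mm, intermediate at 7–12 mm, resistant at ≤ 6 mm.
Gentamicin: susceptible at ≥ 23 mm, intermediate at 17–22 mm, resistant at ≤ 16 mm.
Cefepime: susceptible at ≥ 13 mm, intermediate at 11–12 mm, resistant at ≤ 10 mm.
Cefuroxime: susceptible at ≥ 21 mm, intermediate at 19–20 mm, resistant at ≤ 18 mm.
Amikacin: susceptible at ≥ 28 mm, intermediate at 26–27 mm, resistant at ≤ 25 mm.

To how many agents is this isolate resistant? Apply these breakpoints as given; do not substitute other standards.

2

Gentamicin: 21 mm is in 17–22 mm ⇒ Intermediate
Cefuroxime (24 mm) ≥ 21 mm ⇒ S
Penicillin 23 mm: in 23–26 mm → Intermediate
Vancomycin: 11 mm is in 7–12 mm → I
Azithromycin: 16 mm is ≤ 16 mm → Resistant
Amikacin: 26 mm is in 26–27 mm — intermediate
Cefepime 9 mm: ≤ 10 mm → R
Resistant: 2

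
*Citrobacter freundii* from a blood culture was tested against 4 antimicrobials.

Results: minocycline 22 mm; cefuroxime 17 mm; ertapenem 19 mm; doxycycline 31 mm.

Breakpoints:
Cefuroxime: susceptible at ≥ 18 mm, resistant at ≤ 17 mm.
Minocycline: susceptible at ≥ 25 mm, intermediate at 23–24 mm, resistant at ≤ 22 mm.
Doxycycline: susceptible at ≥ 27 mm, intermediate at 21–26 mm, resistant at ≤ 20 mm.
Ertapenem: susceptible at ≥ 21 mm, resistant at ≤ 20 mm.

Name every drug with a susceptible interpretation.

doxycycline

Minocycline 22 mm: ≤ 22 mm → resistant
Cefuroxime 17 mm: ≤ 17 mm → R
Ertapenem (19 mm) ≤ 20 mm — resistant
Doxycycline: 31 mm is ≥ 27 mm ⇒ S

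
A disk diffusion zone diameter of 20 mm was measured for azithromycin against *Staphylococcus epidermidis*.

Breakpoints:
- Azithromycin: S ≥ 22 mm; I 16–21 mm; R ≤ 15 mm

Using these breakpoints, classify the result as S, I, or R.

Azithromycin (20 mm) in 16–21 mm — intermediate

Intermediate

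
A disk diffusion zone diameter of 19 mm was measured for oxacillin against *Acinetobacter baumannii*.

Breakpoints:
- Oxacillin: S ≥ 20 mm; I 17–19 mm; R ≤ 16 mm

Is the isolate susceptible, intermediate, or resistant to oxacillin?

Oxacillin (19 mm) in 17–19 mm — intermediate

I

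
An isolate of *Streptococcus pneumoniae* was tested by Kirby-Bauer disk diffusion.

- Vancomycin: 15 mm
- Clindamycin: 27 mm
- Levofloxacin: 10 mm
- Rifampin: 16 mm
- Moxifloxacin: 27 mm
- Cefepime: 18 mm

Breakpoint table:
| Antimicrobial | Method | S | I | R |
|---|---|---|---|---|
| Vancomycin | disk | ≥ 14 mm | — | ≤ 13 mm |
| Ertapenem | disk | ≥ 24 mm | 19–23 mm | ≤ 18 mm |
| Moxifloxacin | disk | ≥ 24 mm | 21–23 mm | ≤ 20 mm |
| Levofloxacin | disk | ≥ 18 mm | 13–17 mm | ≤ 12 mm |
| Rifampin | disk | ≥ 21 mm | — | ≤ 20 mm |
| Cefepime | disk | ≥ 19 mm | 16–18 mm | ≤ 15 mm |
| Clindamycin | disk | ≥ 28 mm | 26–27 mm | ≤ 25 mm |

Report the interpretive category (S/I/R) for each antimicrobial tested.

Vancomycin: 15 mm is ≥ 14 mm ⇒ Susceptible
Clindamycin (27 mm) in 26–27 mm — Intermediate
Levofloxacin (10 mm) ≤ 12 mm → resistant
Rifampin (16 mm) ≤ 20 mm ⇒ resistant
Moxifloxacin (27 mm) ≥ 24 mm — susceptible
Cefepime 18 mm: in 16–18 mm → intermediate

S, I, R, R, S, I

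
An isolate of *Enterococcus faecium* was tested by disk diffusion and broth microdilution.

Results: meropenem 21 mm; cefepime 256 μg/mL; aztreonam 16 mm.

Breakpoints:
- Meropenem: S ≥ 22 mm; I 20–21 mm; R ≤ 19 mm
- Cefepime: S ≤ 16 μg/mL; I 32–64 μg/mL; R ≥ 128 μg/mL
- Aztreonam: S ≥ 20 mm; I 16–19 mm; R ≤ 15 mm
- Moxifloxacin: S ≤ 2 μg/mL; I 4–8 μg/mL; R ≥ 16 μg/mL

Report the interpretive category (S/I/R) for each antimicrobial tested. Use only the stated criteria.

Meropenem: 21 mm is in 20–21 mm ⇒ I
Cefepime (256 μg/mL) ≥ 128 μg/mL — R
Aztreonam 16 mm: in 16–19 mm → Intermediate

I, R, I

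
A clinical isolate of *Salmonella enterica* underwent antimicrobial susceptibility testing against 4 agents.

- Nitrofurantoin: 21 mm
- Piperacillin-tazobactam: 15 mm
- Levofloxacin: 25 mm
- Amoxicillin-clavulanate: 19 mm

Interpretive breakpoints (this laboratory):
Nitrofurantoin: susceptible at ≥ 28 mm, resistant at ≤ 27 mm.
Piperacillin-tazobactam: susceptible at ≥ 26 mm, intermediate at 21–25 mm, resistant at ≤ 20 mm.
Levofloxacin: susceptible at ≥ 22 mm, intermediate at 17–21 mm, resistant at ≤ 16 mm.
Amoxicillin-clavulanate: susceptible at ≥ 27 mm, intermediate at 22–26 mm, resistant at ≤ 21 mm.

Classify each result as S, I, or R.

Nitrofurantoin: 21 mm is ≤ 27 mm — Resistant
Piperacillin-tazobactam (15 mm) ≤ 20 mm → Resistant
Levofloxacin (25 mm) ≥ 22 mm ⇒ S
Amoxicillin-clavulanate: 19 mm is ≤ 21 mm → Resistant

R, R, S, R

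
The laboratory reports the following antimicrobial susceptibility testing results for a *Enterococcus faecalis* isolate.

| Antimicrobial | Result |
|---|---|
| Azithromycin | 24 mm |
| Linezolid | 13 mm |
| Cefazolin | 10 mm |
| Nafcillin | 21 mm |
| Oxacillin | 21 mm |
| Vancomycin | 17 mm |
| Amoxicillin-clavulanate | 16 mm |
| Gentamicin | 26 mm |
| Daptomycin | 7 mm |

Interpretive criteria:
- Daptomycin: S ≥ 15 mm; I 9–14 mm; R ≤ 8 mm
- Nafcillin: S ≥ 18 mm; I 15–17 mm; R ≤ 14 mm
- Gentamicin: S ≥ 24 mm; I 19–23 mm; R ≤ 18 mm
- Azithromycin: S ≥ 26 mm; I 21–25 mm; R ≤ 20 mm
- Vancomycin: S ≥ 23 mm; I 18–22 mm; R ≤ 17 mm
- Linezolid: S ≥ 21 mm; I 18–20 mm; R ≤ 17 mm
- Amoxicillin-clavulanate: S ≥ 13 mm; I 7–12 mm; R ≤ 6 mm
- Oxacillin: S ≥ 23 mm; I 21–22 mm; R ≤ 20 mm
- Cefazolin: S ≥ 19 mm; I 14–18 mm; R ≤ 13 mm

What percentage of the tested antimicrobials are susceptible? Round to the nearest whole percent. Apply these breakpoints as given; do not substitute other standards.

33%

Azithromycin 24 mm: in 21–25 mm ⇒ I
Linezolid 13 mm: ≤ 17 mm ⇒ resistant
Cefazolin (10 mm) ≤ 13 mm → Resistant
Nafcillin: 21 mm is ≥ 18 mm — Susceptible
Oxacillin 21 mm: in 21–22 mm ⇒ Intermediate
Vancomycin (17 mm) ≤ 17 mm ⇒ Resistant
Amoxicillin-clavulanate (16 mm) ≥ 13 mm → susceptible
Gentamicin: 26 mm is ≥ 24 mm ⇒ susceptible
Daptomycin: 7 mm is ≤ 8 mm → R
Susceptible: 3/9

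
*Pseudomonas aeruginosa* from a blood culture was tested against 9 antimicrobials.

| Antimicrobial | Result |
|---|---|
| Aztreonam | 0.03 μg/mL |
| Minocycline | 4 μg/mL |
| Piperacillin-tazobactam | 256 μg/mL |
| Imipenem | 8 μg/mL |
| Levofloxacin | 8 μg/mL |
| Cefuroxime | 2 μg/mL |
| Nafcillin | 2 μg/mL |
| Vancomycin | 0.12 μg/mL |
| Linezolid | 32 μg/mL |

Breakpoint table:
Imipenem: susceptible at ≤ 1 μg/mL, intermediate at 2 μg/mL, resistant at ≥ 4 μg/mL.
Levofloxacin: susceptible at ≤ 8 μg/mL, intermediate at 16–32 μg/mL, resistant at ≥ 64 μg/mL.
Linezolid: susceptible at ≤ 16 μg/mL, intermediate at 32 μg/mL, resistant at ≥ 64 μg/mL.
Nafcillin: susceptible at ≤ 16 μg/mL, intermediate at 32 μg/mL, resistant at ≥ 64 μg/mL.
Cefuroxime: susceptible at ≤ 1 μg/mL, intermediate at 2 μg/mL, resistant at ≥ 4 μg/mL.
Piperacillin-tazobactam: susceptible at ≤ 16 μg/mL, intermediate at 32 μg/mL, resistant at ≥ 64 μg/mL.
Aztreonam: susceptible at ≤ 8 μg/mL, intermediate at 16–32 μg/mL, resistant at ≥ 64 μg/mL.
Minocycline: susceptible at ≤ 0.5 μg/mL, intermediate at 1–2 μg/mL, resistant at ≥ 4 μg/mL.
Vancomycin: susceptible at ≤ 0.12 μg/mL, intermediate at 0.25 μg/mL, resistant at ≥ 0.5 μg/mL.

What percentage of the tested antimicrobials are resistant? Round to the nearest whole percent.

Aztreonam 0.03 μg/mL: ≤ 8 μg/mL → S
Minocycline (4 μg/mL) ≥ 4 μg/mL → Resistant
Piperacillin-tazobactam: 256 μg/mL is ≥ 64 μg/mL → R
Imipenem (8 μg/mL) ≥ 4 μg/mL — Resistant
Levofloxacin 8 μg/mL: ≤ 8 μg/mL — S
Cefuroxime 2 μg/mL: = 2 μg/mL ⇒ intermediate
Nafcillin: 2 μg/mL is ≤ 16 μg/mL → Susceptible
Vancomycin: 0.12 μg/mL is ≤ 0.12 μg/mL → S
Linezolid 32 μg/mL: = 32 μg/mL → I
Resistant: 3/9

33%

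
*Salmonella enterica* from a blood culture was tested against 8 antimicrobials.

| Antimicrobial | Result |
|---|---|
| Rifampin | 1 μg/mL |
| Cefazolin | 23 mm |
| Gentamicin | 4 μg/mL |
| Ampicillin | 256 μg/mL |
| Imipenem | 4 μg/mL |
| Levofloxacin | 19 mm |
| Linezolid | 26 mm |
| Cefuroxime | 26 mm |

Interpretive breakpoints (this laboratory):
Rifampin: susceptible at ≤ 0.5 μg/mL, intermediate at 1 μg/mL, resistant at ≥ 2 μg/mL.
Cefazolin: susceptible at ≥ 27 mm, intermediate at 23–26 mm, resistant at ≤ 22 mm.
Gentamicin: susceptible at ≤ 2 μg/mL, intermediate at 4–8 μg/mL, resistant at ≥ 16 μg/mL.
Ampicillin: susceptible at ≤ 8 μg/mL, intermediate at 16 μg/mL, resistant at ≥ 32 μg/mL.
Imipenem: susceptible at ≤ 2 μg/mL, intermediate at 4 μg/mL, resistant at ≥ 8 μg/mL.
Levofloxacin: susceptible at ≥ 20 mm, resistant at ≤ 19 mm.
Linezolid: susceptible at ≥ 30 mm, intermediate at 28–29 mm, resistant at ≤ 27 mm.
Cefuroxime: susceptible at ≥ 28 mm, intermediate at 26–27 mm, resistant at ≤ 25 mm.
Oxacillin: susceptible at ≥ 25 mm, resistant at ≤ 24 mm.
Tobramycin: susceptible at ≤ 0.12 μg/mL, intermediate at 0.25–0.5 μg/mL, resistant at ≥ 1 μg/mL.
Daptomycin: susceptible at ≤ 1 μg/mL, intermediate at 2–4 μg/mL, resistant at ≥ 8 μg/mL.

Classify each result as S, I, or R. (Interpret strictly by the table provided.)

Rifampin (1 μg/mL) = 1 μg/mL ⇒ Intermediate
Cefazolin (23 mm) in 23–26 mm ⇒ Intermediate
Gentamicin: 4 μg/mL is in 4–8 μg/mL ⇒ Intermediate
Ampicillin: 256 μg/mL is ≥ 32 μg/mL — resistant
Imipenem (4 μg/mL) = 4 μg/mL — intermediate
Levofloxacin 19 mm: ≤ 19 mm — resistant
Linezolid 26 mm: ≤ 27 mm → resistant
Cefuroxime 26 mm: in 26–27 mm → intermediate

I, I, I, R, I, R, R, I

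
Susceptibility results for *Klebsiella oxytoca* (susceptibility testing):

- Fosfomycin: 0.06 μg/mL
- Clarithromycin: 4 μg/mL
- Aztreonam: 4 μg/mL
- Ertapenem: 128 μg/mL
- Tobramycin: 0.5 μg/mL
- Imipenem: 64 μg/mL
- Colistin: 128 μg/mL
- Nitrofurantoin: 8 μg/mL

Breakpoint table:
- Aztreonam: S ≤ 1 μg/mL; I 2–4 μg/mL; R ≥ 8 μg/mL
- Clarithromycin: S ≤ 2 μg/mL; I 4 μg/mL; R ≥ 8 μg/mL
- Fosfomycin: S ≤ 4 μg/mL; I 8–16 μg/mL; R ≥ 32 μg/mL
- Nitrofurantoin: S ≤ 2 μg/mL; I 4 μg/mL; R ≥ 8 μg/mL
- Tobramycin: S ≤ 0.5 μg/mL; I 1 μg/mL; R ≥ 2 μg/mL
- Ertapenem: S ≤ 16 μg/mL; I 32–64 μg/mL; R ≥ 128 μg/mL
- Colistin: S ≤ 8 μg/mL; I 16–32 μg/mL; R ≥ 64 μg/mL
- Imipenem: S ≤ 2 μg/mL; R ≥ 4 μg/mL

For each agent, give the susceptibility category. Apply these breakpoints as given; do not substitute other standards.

Fosfomycin (0.06 μg/mL) ≤ 4 μg/mL — Susceptible
Clarithromycin: 4 μg/mL is = 4 μg/mL → I
Aztreonam (4 μg/mL) in 2–4 μg/mL — Intermediate
Ertapenem: 128 μg/mL is ≥ 128 μg/mL — resistant
Tobramycin (0.5 μg/mL) ≤ 0.5 μg/mL ⇒ susceptible
Imipenem 64 μg/mL: ≥ 4 μg/mL — Resistant
Colistin: 128 μg/mL is ≥ 64 μg/mL — Resistant
Nitrofurantoin 8 μg/mL: ≥ 8 μg/mL — R

S, I, I, R, S, R, R, R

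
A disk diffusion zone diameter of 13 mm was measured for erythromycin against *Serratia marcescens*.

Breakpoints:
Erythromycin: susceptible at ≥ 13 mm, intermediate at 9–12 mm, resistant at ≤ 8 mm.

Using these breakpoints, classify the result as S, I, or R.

Erythromycin (13 mm) ≥ 13 mm — Susceptible

Susceptible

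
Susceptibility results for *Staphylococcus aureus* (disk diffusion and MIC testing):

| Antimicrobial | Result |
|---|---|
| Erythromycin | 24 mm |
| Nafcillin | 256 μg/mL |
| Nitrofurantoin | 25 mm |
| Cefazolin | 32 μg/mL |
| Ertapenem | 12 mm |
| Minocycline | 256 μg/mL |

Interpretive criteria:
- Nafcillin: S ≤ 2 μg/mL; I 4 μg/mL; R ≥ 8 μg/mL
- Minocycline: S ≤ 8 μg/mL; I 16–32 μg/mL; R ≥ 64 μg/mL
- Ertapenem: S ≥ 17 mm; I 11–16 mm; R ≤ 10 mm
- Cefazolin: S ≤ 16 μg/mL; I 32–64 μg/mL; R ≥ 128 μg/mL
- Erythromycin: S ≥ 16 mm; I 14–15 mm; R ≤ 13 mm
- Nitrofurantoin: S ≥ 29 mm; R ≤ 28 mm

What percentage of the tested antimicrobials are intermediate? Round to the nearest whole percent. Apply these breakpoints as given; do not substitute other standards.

Erythromycin 24 mm: ≥ 16 mm ⇒ Susceptible
Nafcillin 256 μg/mL: ≥ 8 μg/mL — Resistant
Nitrofurantoin (25 mm) ≤ 28 mm — resistant
Cefazolin 32 μg/mL: in 32–64 μg/mL — Intermediate
Ertapenem 12 mm: in 11–16 mm → intermediate
Minocycline 256 μg/mL: ≥ 64 μg/mL → resistant
Intermediate: 2/6

33%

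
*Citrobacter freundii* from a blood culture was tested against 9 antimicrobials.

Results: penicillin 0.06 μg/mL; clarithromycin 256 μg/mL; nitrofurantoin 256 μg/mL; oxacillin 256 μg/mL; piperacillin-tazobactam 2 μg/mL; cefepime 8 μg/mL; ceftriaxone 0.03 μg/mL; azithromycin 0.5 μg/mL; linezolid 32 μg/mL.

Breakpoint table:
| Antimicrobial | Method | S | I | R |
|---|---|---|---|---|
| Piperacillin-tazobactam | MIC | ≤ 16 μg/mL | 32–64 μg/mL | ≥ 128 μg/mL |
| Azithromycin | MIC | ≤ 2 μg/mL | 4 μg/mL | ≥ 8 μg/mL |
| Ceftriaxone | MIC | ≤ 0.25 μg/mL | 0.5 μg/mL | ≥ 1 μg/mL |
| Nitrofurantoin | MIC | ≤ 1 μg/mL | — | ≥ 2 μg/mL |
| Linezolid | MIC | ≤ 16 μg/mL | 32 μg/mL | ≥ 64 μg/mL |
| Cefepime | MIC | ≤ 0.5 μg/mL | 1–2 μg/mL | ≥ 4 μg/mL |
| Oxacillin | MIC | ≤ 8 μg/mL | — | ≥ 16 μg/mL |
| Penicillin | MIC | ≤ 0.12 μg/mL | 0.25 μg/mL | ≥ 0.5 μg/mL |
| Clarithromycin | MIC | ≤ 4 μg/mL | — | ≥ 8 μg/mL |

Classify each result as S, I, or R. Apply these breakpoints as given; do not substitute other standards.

S, R, R, R, S, R, S, S, I

Penicillin: 0.06 μg/mL is ≤ 0.12 μg/mL — susceptible
Clarithromycin: 256 μg/mL is ≥ 8 μg/mL — resistant
Nitrofurantoin: 256 μg/mL is ≥ 2 μg/mL ⇒ Resistant
Oxacillin 256 μg/mL: ≥ 16 μg/mL ⇒ resistant
Piperacillin-tazobactam (2 μg/mL) ≤ 16 μg/mL ⇒ susceptible
Cefepime 8 μg/mL: ≥ 4 μg/mL — Resistant
Ceftriaxone 0.03 μg/mL: ≤ 0.25 μg/mL → Susceptible
Azithromycin 0.5 μg/mL: ≤ 2 μg/mL — Susceptible
Linezolid 32 μg/mL: = 32 μg/mL → I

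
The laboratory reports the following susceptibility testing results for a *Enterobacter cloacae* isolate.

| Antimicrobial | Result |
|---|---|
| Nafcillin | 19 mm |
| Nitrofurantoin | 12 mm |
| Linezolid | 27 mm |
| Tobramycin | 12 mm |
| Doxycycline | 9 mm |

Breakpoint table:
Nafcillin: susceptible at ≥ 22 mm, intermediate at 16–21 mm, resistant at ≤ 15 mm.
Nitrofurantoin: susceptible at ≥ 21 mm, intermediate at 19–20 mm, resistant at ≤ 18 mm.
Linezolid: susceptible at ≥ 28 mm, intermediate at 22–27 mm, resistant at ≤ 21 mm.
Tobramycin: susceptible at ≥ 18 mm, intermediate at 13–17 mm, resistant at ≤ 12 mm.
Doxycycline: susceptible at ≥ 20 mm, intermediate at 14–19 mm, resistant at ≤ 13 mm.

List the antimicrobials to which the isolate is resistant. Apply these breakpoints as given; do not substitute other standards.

Nafcillin (19 mm) in 16–21 mm ⇒ Intermediate
Nitrofurantoin (12 mm) ≤ 18 mm → Resistant
Linezolid: 27 mm is in 22–27 mm ⇒ intermediate
Tobramycin 12 mm: ≤ 12 mm → Resistant
Doxycycline (9 mm) ≤ 13 mm → resistant

nitrofurantoin, tobramycin, doxycycline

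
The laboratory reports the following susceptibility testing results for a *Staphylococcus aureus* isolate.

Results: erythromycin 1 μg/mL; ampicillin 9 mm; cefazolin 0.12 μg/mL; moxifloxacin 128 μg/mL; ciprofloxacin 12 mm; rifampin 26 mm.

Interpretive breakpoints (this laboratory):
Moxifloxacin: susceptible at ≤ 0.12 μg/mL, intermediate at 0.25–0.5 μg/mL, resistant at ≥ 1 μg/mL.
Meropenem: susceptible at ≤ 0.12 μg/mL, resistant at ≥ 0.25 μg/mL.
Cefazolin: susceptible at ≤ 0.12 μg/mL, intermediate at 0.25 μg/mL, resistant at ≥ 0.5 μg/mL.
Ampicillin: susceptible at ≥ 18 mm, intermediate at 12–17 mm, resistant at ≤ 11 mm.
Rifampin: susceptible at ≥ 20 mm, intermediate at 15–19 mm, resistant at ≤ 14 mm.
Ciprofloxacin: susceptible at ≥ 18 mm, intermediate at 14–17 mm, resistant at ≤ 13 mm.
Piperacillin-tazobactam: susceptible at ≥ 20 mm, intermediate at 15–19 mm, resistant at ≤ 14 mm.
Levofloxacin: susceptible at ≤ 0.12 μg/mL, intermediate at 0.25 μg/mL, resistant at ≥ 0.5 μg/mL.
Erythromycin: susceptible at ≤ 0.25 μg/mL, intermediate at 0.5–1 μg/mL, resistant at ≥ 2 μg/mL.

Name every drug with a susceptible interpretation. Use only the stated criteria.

cefazolin, rifampin

Erythromycin 1 μg/mL: in 0.5–1 μg/mL → Intermediate
Ampicillin (9 mm) ≤ 11 mm → R
Cefazolin (0.12 μg/mL) ≤ 0.12 μg/mL ⇒ S
Moxifloxacin 128 μg/mL: ≥ 1 μg/mL ⇒ resistant
Ciprofloxacin: 12 mm is ≤ 13 mm ⇒ resistant
Rifampin 26 mm: ≥ 20 mm — Susceptible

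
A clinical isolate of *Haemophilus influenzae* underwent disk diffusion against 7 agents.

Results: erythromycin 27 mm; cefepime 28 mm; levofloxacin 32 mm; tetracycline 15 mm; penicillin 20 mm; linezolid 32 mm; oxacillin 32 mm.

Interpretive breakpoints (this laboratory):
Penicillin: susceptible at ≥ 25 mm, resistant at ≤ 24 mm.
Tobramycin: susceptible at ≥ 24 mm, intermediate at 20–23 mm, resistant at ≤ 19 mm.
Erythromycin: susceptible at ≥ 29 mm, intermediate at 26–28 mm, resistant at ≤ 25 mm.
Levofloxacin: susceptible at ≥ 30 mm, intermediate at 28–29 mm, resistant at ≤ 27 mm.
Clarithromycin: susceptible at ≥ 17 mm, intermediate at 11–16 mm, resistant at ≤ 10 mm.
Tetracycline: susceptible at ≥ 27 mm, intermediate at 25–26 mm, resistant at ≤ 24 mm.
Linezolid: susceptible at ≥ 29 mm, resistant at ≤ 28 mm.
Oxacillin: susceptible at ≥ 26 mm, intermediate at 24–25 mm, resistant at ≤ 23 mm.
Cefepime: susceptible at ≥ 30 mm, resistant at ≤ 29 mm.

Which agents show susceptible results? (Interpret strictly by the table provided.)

Erythromycin 27 mm: in 26–28 mm ⇒ intermediate
Cefepime 28 mm: ≤ 29 mm ⇒ R
Levofloxacin 32 mm: ≥ 30 mm ⇒ Susceptible
Tetracycline (15 mm) ≤ 24 mm ⇒ R
Penicillin: 20 mm is ≤ 24 mm — resistant
Linezolid: 32 mm is ≥ 29 mm — S
Oxacillin (32 mm) ≥ 26 mm — S

levofloxacin, linezolid, oxacillin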